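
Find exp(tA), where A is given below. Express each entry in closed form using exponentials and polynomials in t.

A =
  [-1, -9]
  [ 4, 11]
e^{tA} =
  [-6*t*exp(5*t) + exp(5*t), -9*t*exp(5*t)]
  [4*t*exp(5*t), 6*t*exp(5*t) + exp(5*t)]

Strategy: write A = P · J · P⁻¹ where J is a Jordan canonical form, so e^{tA} = P · e^{tJ} · P⁻¹, and e^{tJ} can be computed block-by-block.

A has Jordan form
J =
  [5, 1]
  [0, 5]
(up to reordering of blocks).

Per-block formulas:
  For a 2×2 Jordan block J_2(5): exp(t · J_2(5)) = e^(5t)·(I + t·N), where N is the 2×2 nilpotent shift.

After assembling e^{tJ} and conjugating by P, we get:

e^{tA} =
  [-6*t*exp(5*t) + exp(5*t), -9*t*exp(5*t)]
  [4*t*exp(5*t), 6*t*exp(5*t) + exp(5*t)]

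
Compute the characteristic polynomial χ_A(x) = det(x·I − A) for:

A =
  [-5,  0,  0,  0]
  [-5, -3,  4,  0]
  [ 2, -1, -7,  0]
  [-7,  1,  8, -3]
x^4 + 18*x^3 + 120*x^2 + 350*x + 375

Expanding det(x·I − A) (e.g. by cofactor expansion or by noting that A is similar to its Jordan form J, which has the same characteristic polynomial as A) gives
  χ_A(x) = x^4 + 18*x^3 + 120*x^2 + 350*x + 375
which factors as (x + 3)*(x + 5)^3. The eigenvalues (with algebraic multiplicities) are λ = -5 with multiplicity 3, λ = -3 with multiplicity 1.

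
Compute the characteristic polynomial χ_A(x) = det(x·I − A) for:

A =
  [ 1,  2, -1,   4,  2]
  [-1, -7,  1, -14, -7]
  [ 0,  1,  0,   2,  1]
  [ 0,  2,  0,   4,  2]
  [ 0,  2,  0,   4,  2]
x^5

Expanding det(x·I − A) (e.g. by cofactor expansion or by noting that A is similar to its Jordan form J, which has the same characteristic polynomial as A) gives
  χ_A(x) = x^5
which factors as x^5. The eigenvalues (with algebraic multiplicities) are λ = 0 with multiplicity 5.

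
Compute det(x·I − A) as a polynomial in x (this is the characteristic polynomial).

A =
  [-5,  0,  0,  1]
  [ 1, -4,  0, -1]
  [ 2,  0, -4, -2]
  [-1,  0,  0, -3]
x^4 + 16*x^3 + 96*x^2 + 256*x + 256

Expanding det(x·I − A) (e.g. by cofactor expansion or by noting that A is similar to its Jordan form J, which has the same characteristic polynomial as A) gives
  χ_A(x) = x^4 + 16*x^3 + 96*x^2 + 256*x + 256
which factors as (x + 4)^4. The eigenvalues (with algebraic multiplicities) are λ = -4 with multiplicity 4.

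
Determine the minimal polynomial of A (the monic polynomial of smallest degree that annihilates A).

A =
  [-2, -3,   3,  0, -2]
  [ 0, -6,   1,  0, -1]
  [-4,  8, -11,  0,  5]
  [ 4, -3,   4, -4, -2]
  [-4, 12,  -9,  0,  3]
x^3 + 12*x^2 + 48*x + 64

The characteristic polynomial is χ_A(x) = (x + 4)^5, so the eigenvalues are known. The minimal polynomial is
  m_A(x) = Π_λ (x − λ)^{k_λ}
where k_λ is the size of the *largest* Jordan block for λ (equivalently, the smallest k with (A − λI)^k v = 0 for every generalised eigenvector v of λ).

  λ = -4: largest Jordan block has size 3, contributing (x + 4)^3

So m_A(x) = (x + 4)^3 = x^3 + 12*x^2 + 48*x + 64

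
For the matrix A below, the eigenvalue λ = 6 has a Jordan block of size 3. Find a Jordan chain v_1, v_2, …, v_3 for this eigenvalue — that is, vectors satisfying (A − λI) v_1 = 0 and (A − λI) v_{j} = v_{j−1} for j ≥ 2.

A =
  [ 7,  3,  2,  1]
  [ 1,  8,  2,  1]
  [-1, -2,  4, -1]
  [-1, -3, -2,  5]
A Jordan chain for λ = 6 of length 3:
v_1 = (1, 0, 0, -1)ᵀ
v_2 = (1, 1, -1, -1)ᵀ
v_3 = (1, 0, 0, 0)ᵀ

Let N = A − (6)·I. We want v_3 with N^3 v_3 = 0 but N^2 v_3 ≠ 0; then v_{j-1} := N · v_j for j = 3, …, 2.

Pick v_3 = (1, 0, 0, 0)ᵀ.
Then v_2 = N · v_3 = (1, 1, -1, -1)ᵀ.
Then v_1 = N · v_2 = (1, 0, 0, -1)ᵀ.

Sanity check: (A − (6)·I) v_1 = (0, 0, 0, 0)ᵀ = 0. ✓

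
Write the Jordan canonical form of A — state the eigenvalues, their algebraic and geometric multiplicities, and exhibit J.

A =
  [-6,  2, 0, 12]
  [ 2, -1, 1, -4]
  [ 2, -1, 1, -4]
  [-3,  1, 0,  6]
J_3(0) ⊕ J_1(0)

The characteristic polynomial is
  det(x·I − A) = x^4

Eigenvalues and multiplicities (the geometric multiplicity of λ is n − rank(A − λI), which equals the number of Jordan blocks for λ):
  λ = 0: algebraic multiplicity = 4, geometric multiplicity = 2

Determining the block sizes for each eigenvalue:
  λ = 0: with am = 4 and gm = 2, the partition is not yet determined (e.g. several partitions of 4 into 2 parts exist). Let N = A − (0)·I. Computing rank(N^1) = 2, rank(N^2) = 1, rank(N^3) = 0; the number of blocks of size ≥ j is rank(N^{j−1}) − rank(N^j), giving [2, 1, 1]. So we have 1 block(s) of size 3, 1 block(s) of size 1 → block sizes [3, 1]

Assembling the blocks gives a Jordan form
J =
  [0, 1, 0, 0]
  [0, 0, 1, 0]
  [0, 0, 0, 0]
  [0, 0, 0, 0]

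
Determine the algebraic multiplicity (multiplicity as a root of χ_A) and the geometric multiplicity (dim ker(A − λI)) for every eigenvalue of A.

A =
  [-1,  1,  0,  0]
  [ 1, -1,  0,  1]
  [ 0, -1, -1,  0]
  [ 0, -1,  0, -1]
λ = -1: alg = 4, geom = 2

Step 1 — factor the characteristic polynomial to read off the algebraic multiplicities:
  χ_A(x) = (x + 1)^4

Step 2 — compute geometric multiplicities via the rank-nullity identity g(λ) = n − rank(A − λI):
  rank(A − (-1)·I) = 2, so dim ker(A − (-1)·I) = n − 2 = 2

Summary:
  λ = -1: algebraic multiplicity = 4, geometric multiplicity = 2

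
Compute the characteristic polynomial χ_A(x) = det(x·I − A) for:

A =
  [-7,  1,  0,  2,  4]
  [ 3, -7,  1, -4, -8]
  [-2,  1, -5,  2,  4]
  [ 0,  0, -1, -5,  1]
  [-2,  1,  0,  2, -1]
x^5 + 25*x^4 + 250*x^3 + 1250*x^2 + 3125*x + 3125

Expanding det(x·I − A) (e.g. by cofactor expansion or by noting that A is similar to its Jordan form J, which has the same characteristic polynomial as A) gives
  χ_A(x) = x^5 + 25*x^4 + 250*x^3 + 1250*x^2 + 3125*x + 3125
which factors as (x + 5)^5. The eigenvalues (with algebraic multiplicities) are λ = -5 with multiplicity 5.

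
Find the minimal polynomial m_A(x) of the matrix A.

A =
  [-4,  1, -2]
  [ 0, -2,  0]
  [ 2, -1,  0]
x^2 + 4*x + 4

The characteristic polynomial is χ_A(x) = (x + 2)^3, so the eigenvalues are known. The minimal polynomial is
  m_A(x) = Π_λ (x − λ)^{k_λ}
where k_λ is the size of the *largest* Jordan block for λ (equivalently, the smallest k with (A − λI)^k v = 0 for every generalised eigenvector v of λ).

  λ = -2: largest Jordan block has size 2, contributing (x + 2)^2

So m_A(x) = (x + 2)^2 = x^2 + 4*x + 4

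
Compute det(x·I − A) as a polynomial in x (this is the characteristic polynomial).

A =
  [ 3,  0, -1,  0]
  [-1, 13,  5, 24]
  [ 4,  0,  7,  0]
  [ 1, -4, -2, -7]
x^4 - 16*x^3 + 90*x^2 - 200*x + 125

Expanding det(x·I − A) (e.g. by cofactor expansion or by noting that A is similar to its Jordan form J, which has the same characteristic polynomial as A) gives
  χ_A(x) = x^4 - 16*x^3 + 90*x^2 - 200*x + 125
which factors as (x - 5)^3*(x - 1). The eigenvalues (with algebraic multiplicities) are λ = 1 with multiplicity 1, λ = 5 with multiplicity 3.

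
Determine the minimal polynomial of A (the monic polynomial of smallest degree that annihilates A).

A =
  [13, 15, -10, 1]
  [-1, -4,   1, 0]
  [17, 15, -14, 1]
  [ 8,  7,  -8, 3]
x^4 + 2*x^3 - 23*x^2 - 24*x + 144

The characteristic polynomial is χ_A(x) = (x - 3)^2*(x + 4)^2, so the eigenvalues are known. The minimal polynomial is
  m_A(x) = Π_λ (x − λ)^{k_λ}
where k_λ is the size of the *largest* Jordan block for λ (equivalently, the smallest k with (A − λI)^k v = 0 for every generalised eigenvector v of λ).

  λ = -4: largest Jordan block has size 2, contributing (x + 4)^2
  λ = 3: largest Jordan block has size 2, contributing (x − 3)^2

So m_A(x) = (x - 3)^2*(x + 4)^2 = x^4 + 2*x^3 - 23*x^2 - 24*x + 144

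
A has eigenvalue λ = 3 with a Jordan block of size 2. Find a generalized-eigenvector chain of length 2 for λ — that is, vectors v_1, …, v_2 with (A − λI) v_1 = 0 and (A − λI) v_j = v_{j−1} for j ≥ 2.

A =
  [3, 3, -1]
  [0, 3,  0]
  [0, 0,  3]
A Jordan chain for λ = 3 of length 2:
v_1 = (3, 0, 0)ᵀ
v_2 = (0, 1, 0)ᵀ

Let N = A − (3)·I. We want v_2 with N^2 v_2 = 0 but N^1 v_2 ≠ 0; then v_{j-1} := N · v_j for j = 2, …, 2.

Pick v_2 = (0, 1, 0)ᵀ.
Then v_1 = N · v_2 = (3, 0, 0)ᵀ.

Sanity check: (A − (3)·I) v_1 = (0, 0, 0)ᵀ = 0. ✓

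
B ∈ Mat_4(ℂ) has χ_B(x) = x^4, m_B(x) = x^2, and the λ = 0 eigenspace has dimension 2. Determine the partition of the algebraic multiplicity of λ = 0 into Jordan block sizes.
Block sizes for λ = 0: [2, 2]

Step 1 — from the characteristic polynomial, algebraic multiplicity of λ = 0 is 4. From dim ker(B − (0)·I) = 2, there are exactly 2 Jordan blocks for λ = 0.
Step 2 — from the minimal polynomial, the factor (x − 0)^2 tells us the largest block for λ = 0 has size 2.
Step 3 — with total size 4, 2 blocks, and largest block 2, the block sizes (in nonincreasing order) are [2, 2].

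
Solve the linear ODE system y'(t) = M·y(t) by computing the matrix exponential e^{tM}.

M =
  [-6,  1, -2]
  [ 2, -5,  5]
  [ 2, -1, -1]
e^{tM} =
  [t^2*exp(-4*t) - 2*t*exp(-4*t) + exp(-4*t), -t^2*exp(-4*t)/2 + t*exp(-4*t), 3*t^2*exp(-4*t)/2 - 2*t*exp(-4*t)]
  [2*t^2*exp(-4*t) + 2*t*exp(-4*t), -t^2*exp(-4*t) - t*exp(-4*t) + exp(-4*t), 3*t^2*exp(-4*t) + 5*t*exp(-4*t)]
  [2*t*exp(-4*t), -t*exp(-4*t), 3*t*exp(-4*t) + exp(-4*t)]

Strategy: write M = P · J · P⁻¹ where J is a Jordan canonical form, so e^{tM} = P · e^{tJ} · P⁻¹, and e^{tJ} can be computed block-by-block.

M has Jordan form
J =
  [-4,  1,  0]
  [ 0, -4,  1]
  [ 0,  0, -4]
(up to reordering of blocks).

Per-block formulas:
  For a 3×3 Jordan block J_3(-4): exp(t · J_3(-4)) = e^(-4t)·(I + t·N + (t^2/2)·N^2), where N is the 3×3 nilpotent shift.

After assembling e^{tJ} and conjugating by P, we get:

e^{tM} =
  [t^2*exp(-4*t) - 2*t*exp(-4*t) + exp(-4*t), -t^2*exp(-4*t)/2 + t*exp(-4*t), 3*t^2*exp(-4*t)/2 - 2*t*exp(-4*t)]
  [2*t^2*exp(-4*t) + 2*t*exp(-4*t), -t^2*exp(-4*t) - t*exp(-4*t) + exp(-4*t), 3*t^2*exp(-4*t) + 5*t*exp(-4*t)]
  [2*t*exp(-4*t), -t*exp(-4*t), 3*t*exp(-4*t) + exp(-4*t)]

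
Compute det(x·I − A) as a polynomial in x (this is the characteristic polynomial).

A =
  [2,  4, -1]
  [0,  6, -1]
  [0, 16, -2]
x^3 - 6*x^2 + 12*x - 8

Expanding det(x·I − A) (e.g. by cofactor expansion or by noting that A is similar to its Jordan form J, which has the same characteristic polynomial as A) gives
  χ_A(x) = x^3 - 6*x^2 + 12*x - 8
which factors as (x - 2)^3. The eigenvalues (with algebraic multiplicities) are λ = 2 with multiplicity 3.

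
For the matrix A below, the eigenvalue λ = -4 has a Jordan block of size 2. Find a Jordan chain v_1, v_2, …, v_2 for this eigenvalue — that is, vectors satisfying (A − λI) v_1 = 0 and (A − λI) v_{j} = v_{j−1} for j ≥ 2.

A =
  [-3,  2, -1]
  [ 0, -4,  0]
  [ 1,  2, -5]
A Jordan chain for λ = -4 of length 2:
v_1 = (1, 0, 1)ᵀ
v_2 = (1, 0, 0)ᵀ

Let N = A − (-4)·I. We want v_2 with N^2 v_2 = 0 but N^1 v_2 ≠ 0; then v_{j-1} := N · v_j for j = 2, …, 2.

Pick v_2 = (1, 0, 0)ᵀ.
Then v_1 = N · v_2 = (1, 0, 1)ᵀ.

Sanity check: (A − (-4)·I) v_1 = (0, 0, 0)ᵀ = 0. ✓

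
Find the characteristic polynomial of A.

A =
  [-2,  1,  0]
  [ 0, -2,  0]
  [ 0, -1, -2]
x^3 + 6*x^2 + 12*x + 8

Expanding det(x·I − A) (e.g. by cofactor expansion or by noting that A is similar to its Jordan form J, which has the same characteristic polynomial as A) gives
  χ_A(x) = x^3 + 6*x^2 + 12*x + 8
which factors as (x + 2)^3. The eigenvalues (with algebraic multiplicities) are λ = -2 with multiplicity 3.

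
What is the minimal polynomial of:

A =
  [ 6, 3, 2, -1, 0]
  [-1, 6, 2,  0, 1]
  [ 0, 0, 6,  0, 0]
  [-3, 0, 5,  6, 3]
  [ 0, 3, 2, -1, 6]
x^3 - 18*x^2 + 108*x - 216

The characteristic polynomial is χ_A(x) = (x - 6)^5, so the eigenvalues are known. The minimal polynomial is
  m_A(x) = Π_λ (x − λ)^{k_λ}
where k_λ is the size of the *largest* Jordan block for λ (equivalently, the smallest k with (A − λI)^k v = 0 for every generalised eigenvector v of λ).

  λ = 6: largest Jordan block has size 3, contributing (x − 6)^3

So m_A(x) = (x - 6)^3 = x^3 - 18*x^2 + 108*x - 216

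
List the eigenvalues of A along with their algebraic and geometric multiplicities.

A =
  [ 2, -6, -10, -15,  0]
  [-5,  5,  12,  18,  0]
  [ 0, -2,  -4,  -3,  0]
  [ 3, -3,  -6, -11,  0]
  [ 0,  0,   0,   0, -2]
λ = -2: alg = 5, geom = 3

Step 1 — factor the characteristic polynomial to read off the algebraic multiplicities:
  χ_A(x) = (x + 2)^5

Step 2 — compute geometric multiplicities via the rank-nullity identity g(λ) = n − rank(A − λI):
  rank(A − (-2)·I) = 2, so dim ker(A − (-2)·I) = n − 2 = 3

Summary:
  λ = -2: algebraic multiplicity = 5, geometric multiplicity = 3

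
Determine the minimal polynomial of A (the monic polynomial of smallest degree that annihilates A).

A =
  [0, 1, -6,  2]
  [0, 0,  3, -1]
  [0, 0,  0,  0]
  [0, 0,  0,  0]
x^3

The characteristic polynomial is χ_A(x) = x^4, so the eigenvalues are known. The minimal polynomial is
  m_A(x) = Π_λ (x − λ)^{k_λ}
where k_λ is the size of the *largest* Jordan block for λ (equivalently, the smallest k with (A − λI)^k v = 0 for every generalised eigenvector v of λ).

  λ = 0: largest Jordan block has size 3, contributing (x − 0)^3

So m_A(x) = x^3 = x^3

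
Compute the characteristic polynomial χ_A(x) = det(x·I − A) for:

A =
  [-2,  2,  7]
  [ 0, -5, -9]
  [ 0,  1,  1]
x^3 + 6*x^2 + 12*x + 8

Expanding det(x·I − A) (e.g. by cofactor expansion or by noting that A is similar to its Jordan form J, which has the same characteristic polynomial as A) gives
  χ_A(x) = x^3 + 6*x^2 + 12*x + 8
which factors as (x + 2)^3. The eigenvalues (with algebraic multiplicities) are λ = -2 with multiplicity 3.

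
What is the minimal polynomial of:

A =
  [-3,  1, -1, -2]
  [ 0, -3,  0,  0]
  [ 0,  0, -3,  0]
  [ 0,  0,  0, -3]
x^2 + 6*x + 9

The characteristic polynomial is χ_A(x) = (x + 3)^4, so the eigenvalues are known. The minimal polynomial is
  m_A(x) = Π_λ (x − λ)^{k_λ}
where k_λ is the size of the *largest* Jordan block for λ (equivalently, the smallest k with (A − λI)^k v = 0 for every generalised eigenvector v of λ).

  λ = -3: largest Jordan block has size 2, contributing (x + 3)^2

So m_A(x) = (x + 3)^2 = x^2 + 6*x + 9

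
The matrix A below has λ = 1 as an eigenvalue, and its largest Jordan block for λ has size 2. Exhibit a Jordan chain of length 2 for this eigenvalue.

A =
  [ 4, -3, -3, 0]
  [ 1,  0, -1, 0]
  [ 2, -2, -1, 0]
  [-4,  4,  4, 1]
A Jordan chain for λ = 1 of length 2:
v_1 = (3, 1, 2, -4)ᵀ
v_2 = (1, 0, 0, 0)ᵀ

Let N = A − (1)·I. We want v_2 with N^2 v_2 = 0 but N^1 v_2 ≠ 0; then v_{j-1} := N · v_j for j = 2, …, 2.

Pick v_2 = (1, 0, 0, 0)ᵀ.
Then v_1 = N · v_2 = (3, 1, 2, -4)ᵀ.

Sanity check: (A − (1)·I) v_1 = (0, 0, 0, 0)ᵀ = 0. ✓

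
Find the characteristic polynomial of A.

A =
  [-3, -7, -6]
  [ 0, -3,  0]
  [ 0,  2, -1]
x^3 + 7*x^2 + 15*x + 9

Expanding det(x·I − A) (e.g. by cofactor expansion or by noting that A is similar to its Jordan form J, which has the same characteristic polynomial as A) gives
  χ_A(x) = x^3 + 7*x^2 + 15*x + 9
which factors as (x + 1)*(x + 3)^2. The eigenvalues (with algebraic multiplicities) are λ = -3 with multiplicity 2, λ = -1 with multiplicity 1.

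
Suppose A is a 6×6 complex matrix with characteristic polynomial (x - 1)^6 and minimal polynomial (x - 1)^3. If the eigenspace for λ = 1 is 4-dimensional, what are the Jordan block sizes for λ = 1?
Block sizes for λ = 1: [3, 1, 1, 1]

Step 1 — from the characteristic polynomial, algebraic multiplicity of λ = 1 is 6. From dim ker(A − (1)·I) = 4, there are exactly 4 Jordan blocks for λ = 1.
Step 2 — from the minimal polynomial, the factor (x − 1)^3 tells us the largest block for λ = 1 has size 3.
Step 3 — with total size 6, 4 blocks, and largest block 3, the block sizes (in nonincreasing order) are [3, 1, 1, 1].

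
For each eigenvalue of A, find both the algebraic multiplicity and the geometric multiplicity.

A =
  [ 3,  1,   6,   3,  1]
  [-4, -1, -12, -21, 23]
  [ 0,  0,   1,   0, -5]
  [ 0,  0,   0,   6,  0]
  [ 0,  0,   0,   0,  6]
λ = 1: alg = 3, geom = 2; λ = 6: alg = 2, geom = 2

Step 1 — factor the characteristic polynomial to read off the algebraic multiplicities:
  χ_A(x) = (x - 6)^2*(x - 1)^3

Step 2 — compute geometric multiplicities via the rank-nullity identity g(λ) = n − rank(A − λI):
  rank(A − (1)·I) = 3, so dim ker(A − (1)·I) = n − 3 = 2
  rank(A − (6)·I) = 3, so dim ker(A − (6)·I) = n − 3 = 2

Summary:
  λ = 1: algebraic multiplicity = 3, geometric multiplicity = 2
  λ = 6: algebraic multiplicity = 2, geometric multiplicity = 2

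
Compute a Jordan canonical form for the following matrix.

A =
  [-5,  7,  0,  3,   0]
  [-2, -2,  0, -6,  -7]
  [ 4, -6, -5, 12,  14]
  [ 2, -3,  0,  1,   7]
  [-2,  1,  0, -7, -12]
J_2(-5) ⊕ J_1(-5) ⊕ J_2(-4)

The characteristic polynomial is
  det(x·I − A) = x^5 + 23*x^4 + 211*x^3 + 965*x^2 + 2200*x + 2000 = (x + 4)^2*(x + 5)^3

Eigenvalues and multiplicities (the geometric multiplicity of λ is n − rank(A − λI), which equals the number of Jordan blocks for λ):
  λ = -5: algebraic multiplicity = 3, geometric multiplicity = 2
  λ = -4: algebraic multiplicity = 2, geometric multiplicity = 1

Determining the block sizes for each eigenvalue:
  λ = -5: 2 blocks summing to 3 forces exactly one block of size 2 and the rest size 1 → block sizes [2, 1]
  λ = -4: one block (gm = 1), so the single block has size am = 2 → block sizes [2]

Assembling the blocks gives a Jordan form
J =
  [-5,  1,  0,  0,  0]
  [ 0, -5,  0,  0,  0]
  [ 0,  0, -5,  0,  0]
  [ 0,  0,  0, -4,  1]
  [ 0,  0,  0,  0, -4]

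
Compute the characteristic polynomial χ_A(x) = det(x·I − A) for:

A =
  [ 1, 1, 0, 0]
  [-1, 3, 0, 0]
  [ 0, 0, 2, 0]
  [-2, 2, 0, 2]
x^4 - 8*x^3 + 24*x^2 - 32*x + 16

Expanding det(x·I − A) (e.g. by cofactor expansion or by noting that A is similar to its Jordan form J, which has the same characteristic polynomial as A) gives
  χ_A(x) = x^4 - 8*x^3 + 24*x^2 - 32*x + 16
which factors as (x - 2)^4. The eigenvalues (with algebraic multiplicities) are λ = 2 with multiplicity 4.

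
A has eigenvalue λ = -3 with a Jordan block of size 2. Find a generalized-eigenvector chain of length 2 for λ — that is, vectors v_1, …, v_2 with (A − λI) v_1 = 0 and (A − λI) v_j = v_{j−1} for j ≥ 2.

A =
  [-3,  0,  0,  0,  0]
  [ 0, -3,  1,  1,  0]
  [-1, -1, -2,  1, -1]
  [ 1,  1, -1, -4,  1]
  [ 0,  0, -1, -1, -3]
A Jordan chain for λ = -3 of length 2:
v_1 = (0, 0, -1, 1, 0)ᵀ
v_2 = (1, 0, 0, 0, 0)ᵀ

Let N = A − (-3)·I. We want v_2 with N^2 v_2 = 0 but N^1 v_2 ≠ 0; then v_{j-1} := N · v_j for j = 2, …, 2.

Pick v_2 = (1, 0, 0, 0, 0)ᵀ.
Then v_1 = N · v_2 = (0, 0, -1, 1, 0)ᵀ.

Sanity check: (A − (-3)·I) v_1 = (0, 0, 0, 0, 0)ᵀ = 0. ✓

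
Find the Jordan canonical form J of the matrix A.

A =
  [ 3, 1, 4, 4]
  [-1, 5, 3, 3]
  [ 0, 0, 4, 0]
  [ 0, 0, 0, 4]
J_3(4) ⊕ J_1(4)

The characteristic polynomial is
  det(x·I − A) = x^4 - 16*x^3 + 96*x^2 - 256*x + 256 = (x - 4)^4

Eigenvalues and multiplicities (the geometric multiplicity of λ is n − rank(A − λI), which equals the number of Jordan blocks for λ):
  λ = 4: algebraic multiplicity = 4, geometric multiplicity = 2

Determining the block sizes for each eigenvalue:
  λ = 4: with am = 4 and gm = 2, the partition is not yet determined (e.g. several partitions of 4 into 2 parts exist). Let N = A − (4)·I. Computing rank(N^1) = 2, rank(N^2) = 1, rank(N^3) = 0; the number of blocks of size ≥ j is rank(N^{j−1}) − rank(N^j), giving [2, 1, 1]. So we have 1 block(s) of size 3, 1 block(s) of size 1 → block sizes [3, 1]

Assembling the blocks gives a Jordan form
J =
  [4, 1, 0, 0]
  [0, 4, 1, 0]
  [0, 0, 4, 0]
  [0, 0, 0, 4]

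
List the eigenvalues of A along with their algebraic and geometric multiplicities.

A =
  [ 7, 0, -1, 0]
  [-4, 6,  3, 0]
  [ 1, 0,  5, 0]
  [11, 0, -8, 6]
λ = 6: alg = 4, geom = 2

Step 1 — factor the characteristic polynomial to read off the algebraic multiplicities:
  χ_A(x) = (x - 6)^4

Step 2 — compute geometric multiplicities via the rank-nullity identity g(λ) = n − rank(A − λI):
  rank(A − (6)·I) = 2, so dim ker(A − (6)·I) = n − 2 = 2

Summary:
  λ = 6: algebraic multiplicity = 4, geometric multiplicity = 2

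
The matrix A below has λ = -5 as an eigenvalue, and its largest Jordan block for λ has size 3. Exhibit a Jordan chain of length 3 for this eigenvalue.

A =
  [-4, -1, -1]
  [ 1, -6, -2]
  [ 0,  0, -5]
A Jordan chain for λ = -5 of length 3:
v_1 = (1, 1, 0)ᵀ
v_2 = (-1, -2, 0)ᵀ
v_3 = (0, 0, 1)ᵀ

Let N = A − (-5)·I. We want v_3 with N^3 v_3 = 0 but N^2 v_3 ≠ 0; then v_{j-1} := N · v_j for j = 3, …, 2.

Pick v_3 = (0, 0, 1)ᵀ.
Then v_2 = N · v_3 = (-1, -2, 0)ᵀ.
Then v_1 = N · v_2 = (1, 1, 0)ᵀ.

Sanity check: (A − (-5)·I) v_1 = (0, 0, 0)ᵀ = 0. ✓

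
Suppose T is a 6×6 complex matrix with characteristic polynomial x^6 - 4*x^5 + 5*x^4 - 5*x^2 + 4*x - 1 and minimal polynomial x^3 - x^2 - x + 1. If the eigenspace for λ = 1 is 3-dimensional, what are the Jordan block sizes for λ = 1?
Block sizes for λ = 1: [2, 2, 1]

Step 1 — from the characteristic polynomial, algebraic multiplicity of λ = 1 is 5. From dim ker(T − (1)·I) = 3, there are exactly 3 Jordan blocks for λ = 1.
Step 2 — from the minimal polynomial, the factor (x − 1)^2 tells us the largest block for λ = 1 has size 2.
Step 3 — with total size 5, 3 blocks, and largest block 2, the block sizes (in nonincreasing order) are [2, 2, 1].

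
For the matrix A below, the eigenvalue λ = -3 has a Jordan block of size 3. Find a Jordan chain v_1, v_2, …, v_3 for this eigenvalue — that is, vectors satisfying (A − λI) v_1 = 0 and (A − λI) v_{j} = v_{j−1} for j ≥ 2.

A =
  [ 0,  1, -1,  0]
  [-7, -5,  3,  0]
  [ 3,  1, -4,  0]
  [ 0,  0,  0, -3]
A Jordan chain for λ = -3 of length 3:
v_1 = (-1, 2, -1, 0)ᵀ
v_2 = (3, -7, 3, 0)ᵀ
v_3 = (1, 0, 0, 0)ᵀ

Let N = A − (-3)·I. We want v_3 with N^3 v_3 = 0 but N^2 v_3 ≠ 0; then v_{j-1} := N · v_j for j = 3, …, 2.

Pick v_3 = (1, 0, 0, 0)ᵀ.
Then v_2 = N · v_3 = (3, -7, 3, 0)ᵀ.
Then v_1 = N · v_2 = (-1, 2, -1, 0)ᵀ.

Sanity check: (A − (-3)·I) v_1 = (0, 0, 0, 0)ᵀ = 0. ✓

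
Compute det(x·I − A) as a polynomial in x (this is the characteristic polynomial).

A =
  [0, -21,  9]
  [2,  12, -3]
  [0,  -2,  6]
x^3 - 18*x^2 + 108*x - 216

Expanding det(x·I − A) (e.g. by cofactor expansion or by noting that A is similar to its Jordan form J, which has the same characteristic polynomial as A) gives
  χ_A(x) = x^3 - 18*x^2 + 108*x - 216
which factors as (x - 6)^3. The eigenvalues (with algebraic multiplicities) are λ = 6 with multiplicity 3.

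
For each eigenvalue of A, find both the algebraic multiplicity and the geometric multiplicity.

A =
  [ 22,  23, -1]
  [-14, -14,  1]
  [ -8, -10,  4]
λ = 4: alg = 3, geom = 1

Step 1 — factor the characteristic polynomial to read off the algebraic multiplicities:
  χ_A(x) = (x - 4)^3

Step 2 — compute geometric multiplicities via the rank-nullity identity g(λ) = n − rank(A − λI):
  rank(A − (4)·I) = 2, so dim ker(A − (4)·I) = n − 2 = 1

Summary:
  λ = 4: algebraic multiplicity = 3, geometric multiplicity = 1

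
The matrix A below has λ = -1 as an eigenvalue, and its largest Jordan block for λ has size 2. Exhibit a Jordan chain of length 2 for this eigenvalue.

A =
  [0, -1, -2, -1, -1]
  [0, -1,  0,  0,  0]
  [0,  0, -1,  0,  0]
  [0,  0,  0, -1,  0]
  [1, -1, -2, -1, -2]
A Jordan chain for λ = -1 of length 2:
v_1 = (1, 0, 0, 0, 1)ᵀ
v_2 = (1, 0, 0, 0, 0)ᵀ

Let N = A − (-1)·I. We want v_2 with N^2 v_2 = 0 but N^1 v_2 ≠ 0; then v_{j-1} := N · v_j for j = 2, …, 2.

Pick v_2 = (1, 0, 0, 0, 0)ᵀ.
Then v_1 = N · v_2 = (1, 0, 0, 0, 1)ᵀ.

Sanity check: (A − (-1)·I) v_1 = (0, 0, 0, 0, 0)ᵀ = 0. ✓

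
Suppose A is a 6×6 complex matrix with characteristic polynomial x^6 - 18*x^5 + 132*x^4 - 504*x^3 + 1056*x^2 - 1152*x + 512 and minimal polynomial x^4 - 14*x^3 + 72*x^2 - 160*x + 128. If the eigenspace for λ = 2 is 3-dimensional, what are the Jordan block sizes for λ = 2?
Block sizes for λ = 2: [1, 1, 1]

Step 1 — from the characteristic polynomial, algebraic multiplicity of λ = 2 is 3. From dim ker(A − (2)·I) = 3, there are exactly 3 Jordan blocks for λ = 2.
Step 2 — from the minimal polynomial, the factor (x − 2) tells us the largest block for λ = 2 has size 1.
Step 3 — with total size 3, 3 blocks, and largest block 1, the block sizes (in nonincreasing order) are [1, 1, 1].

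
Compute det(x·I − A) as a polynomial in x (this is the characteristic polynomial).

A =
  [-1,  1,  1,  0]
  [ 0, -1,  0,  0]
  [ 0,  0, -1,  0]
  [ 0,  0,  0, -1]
x^4 + 4*x^3 + 6*x^2 + 4*x + 1

Expanding det(x·I − A) (e.g. by cofactor expansion or by noting that A is similar to its Jordan form J, which has the same characteristic polynomial as A) gives
  χ_A(x) = x^4 + 4*x^3 + 6*x^2 + 4*x + 1
which factors as (x + 1)^4. The eigenvalues (with algebraic multiplicities) are λ = -1 with multiplicity 4.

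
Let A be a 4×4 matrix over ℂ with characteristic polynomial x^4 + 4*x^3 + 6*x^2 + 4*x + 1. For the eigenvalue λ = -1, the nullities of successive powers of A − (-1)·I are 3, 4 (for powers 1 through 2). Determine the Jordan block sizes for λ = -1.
Block sizes for λ = -1: [2, 1, 1]

From the dimensions of kernels of powers, the number of Jordan blocks of size at least j is d_j − d_{j−1} where d_j = dim ker(N^j) (with d_0 = 0). Computing the differences gives [3, 1].
The number of blocks of size exactly k is (#blocks of size ≥ k) − (#blocks of size ≥ k + 1), so the partition is: 2 block(s) of size 1, 1 block(s) of size 2.
In nonincreasing order the block sizes are [2, 1, 1].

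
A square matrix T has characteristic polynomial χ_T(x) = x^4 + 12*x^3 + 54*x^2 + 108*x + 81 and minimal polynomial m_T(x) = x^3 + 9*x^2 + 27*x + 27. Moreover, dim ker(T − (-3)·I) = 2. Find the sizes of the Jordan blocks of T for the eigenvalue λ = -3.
Block sizes for λ = -3: [3, 1]

Step 1 — from the characteristic polynomial, algebraic multiplicity of λ = -3 is 4. From dim ker(T − (-3)·I) = 2, there are exactly 2 Jordan blocks for λ = -3.
Step 2 — from the minimal polynomial, the factor (x + 3)^3 tells us the largest block for λ = -3 has size 3.
Step 3 — with total size 4, 2 blocks, and largest block 3, the block sizes (in nonincreasing order) are [3, 1].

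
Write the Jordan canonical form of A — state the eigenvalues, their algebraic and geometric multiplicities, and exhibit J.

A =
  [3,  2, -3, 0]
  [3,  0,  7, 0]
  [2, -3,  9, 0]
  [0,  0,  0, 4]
J_3(4) ⊕ J_1(4)

The characteristic polynomial is
  det(x·I − A) = x^4 - 16*x^3 + 96*x^2 - 256*x + 256 = (x - 4)^4

Eigenvalues and multiplicities (the geometric multiplicity of λ is n − rank(A − λI), which equals the number of Jordan blocks for λ):
  λ = 4: algebraic multiplicity = 4, geometric multiplicity = 2

Determining the block sizes for each eigenvalue:
  λ = 4: with am = 4 and gm = 2, the partition is not yet determined (e.g. several partitions of 4 into 2 parts exist). Let N = A − (4)·I. Computing rank(N^1) = 2, rank(N^2) = 1, rank(N^3) = 0; the number of blocks of size ≥ j is rank(N^{j−1}) − rank(N^j), giving [2, 1, 1]. So we have 1 block(s) of size 3, 1 block(s) of size 1 → block sizes [3, 1]

Assembling the blocks gives a Jordan form
J =
  [4, 1, 0, 0]
  [0, 4, 1, 0]
  [0, 0, 4, 0]
  [0, 0, 0, 4]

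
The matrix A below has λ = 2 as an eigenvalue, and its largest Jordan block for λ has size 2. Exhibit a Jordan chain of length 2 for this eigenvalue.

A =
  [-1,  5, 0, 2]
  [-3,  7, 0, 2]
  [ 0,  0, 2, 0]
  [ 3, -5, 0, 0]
A Jordan chain for λ = 2 of length 2:
v_1 = (-3, -3, 0, 3)ᵀ
v_2 = (1, 0, 0, 0)ᵀ

Let N = A − (2)·I. We want v_2 with N^2 v_2 = 0 but N^1 v_2 ≠ 0; then v_{j-1} := N · v_j for j = 2, …, 2.

Pick v_2 = (1, 0, 0, 0)ᵀ.
Then v_1 = N · v_2 = (-3, -3, 0, 3)ᵀ.

Sanity check: (A − (2)·I) v_1 = (0, 0, 0, 0)ᵀ = 0. ✓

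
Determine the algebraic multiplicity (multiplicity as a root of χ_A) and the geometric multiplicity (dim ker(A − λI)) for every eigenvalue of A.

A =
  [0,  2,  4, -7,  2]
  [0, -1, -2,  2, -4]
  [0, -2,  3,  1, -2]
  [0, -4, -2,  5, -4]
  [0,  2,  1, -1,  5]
λ = 0: alg = 1, geom = 1; λ = 3: alg = 4, geom = 2

Step 1 — factor the characteristic polynomial to read off the algebraic multiplicities:
  χ_A(x) = x*(x - 3)^4

Step 2 — compute geometric multiplicities via the rank-nullity identity g(λ) = n − rank(A − λI):
  rank(A − (0)·I) = 4, so dim ker(A − (0)·I) = n − 4 = 1
  rank(A − (3)·I) = 3, so dim ker(A − (3)·I) = n − 3 = 2

Summary:
  λ = 0: algebraic multiplicity = 1, geometric multiplicity = 1
  λ = 3: algebraic multiplicity = 4, geometric multiplicity = 2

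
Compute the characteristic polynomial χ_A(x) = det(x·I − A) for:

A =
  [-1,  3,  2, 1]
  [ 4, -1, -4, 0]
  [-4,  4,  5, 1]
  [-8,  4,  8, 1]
x^4 - 4*x^3 + 6*x^2 - 4*x + 1

Expanding det(x·I − A) (e.g. by cofactor expansion or by noting that A is similar to its Jordan form J, which has the same characteristic polynomial as A) gives
  χ_A(x) = x^4 - 4*x^3 + 6*x^2 - 4*x + 1
which factors as (x - 1)^4. The eigenvalues (with algebraic multiplicities) are λ = 1 with multiplicity 4.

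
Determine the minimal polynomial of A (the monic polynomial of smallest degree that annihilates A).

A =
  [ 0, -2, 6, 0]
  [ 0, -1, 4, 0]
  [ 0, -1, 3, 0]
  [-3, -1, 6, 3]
x^4 - 5*x^3 + 7*x^2 - 3*x

The characteristic polynomial is χ_A(x) = x*(x - 3)*(x - 1)^2, so the eigenvalues are known. The minimal polynomial is
  m_A(x) = Π_λ (x − λ)^{k_λ}
where k_λ is the size of the *largest* Jordan block for λ (equivalently, the smallest k with (A − λI)^k v = 0 for every generalised eigenvector v of λ).

  λ = 0: largest Jordan block has size 1, contributing (x − 0)
  λ = 1: largest Jordan block has size 2, contributing (x − 1)^2
  λ = 3: largest Jordan block has size 1, contributing (x − 3)

So m_A(x) = x*(x - 3)*(x - 1)^2 = x^4 - 5*x^3 + 7*x^2 - 3*x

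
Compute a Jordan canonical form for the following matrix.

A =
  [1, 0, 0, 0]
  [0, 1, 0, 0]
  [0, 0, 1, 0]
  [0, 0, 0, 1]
J_1(1) ⊕ J_1(1) ⊕ J_1(1) ⊕ J_1(1)

The characteristic polynomial is
  det(x·I − A) = x^4 - 4*x^3 + 6*x^2 - 4*x + 1 = (x - 1)^4

Eigenvalues and multiplicities (the geometric multiplicity of λ is n − rank(A − λI), which equals the number of Jordan blocks for λ):
  λ = 1: algebraic multiplicity = 4, geometric multiplicity = 4

Determining the block sizes for each eigenvalue:
  λ = 1: gm = am = 4, so every block has size 1 → block sizes [1, 1, 1, 1]

Assembling the blocks gives a Jordan form
J =
  [1, 0, 0, 0]
  [0, 1, 0, 0]
  [0, 0, 1, 0]
  [0, 0, 0, 1]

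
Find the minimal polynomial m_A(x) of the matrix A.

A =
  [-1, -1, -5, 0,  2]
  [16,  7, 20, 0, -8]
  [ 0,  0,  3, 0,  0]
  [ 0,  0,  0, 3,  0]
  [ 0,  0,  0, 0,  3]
x^2 - 6*x + 9

The characteristic polynomial is χ_A(x) = (x - 3)^5, so the eigenvalues are known. The minimal polynomial is
  m_A(x) = Π_λ (x − λ)^{k_λ}
where k_λ is the size of the *largest* Jordan block for λ (equivalently, the smallest k with (A − λI)^k v = 0 for every generalised eigenvector v of λ).

  λ = 3: largest Jordan block has size 2, contributing (x − 3)^2

So m_A(x) = (x - 3)^2 = x^2 - 6*x + 9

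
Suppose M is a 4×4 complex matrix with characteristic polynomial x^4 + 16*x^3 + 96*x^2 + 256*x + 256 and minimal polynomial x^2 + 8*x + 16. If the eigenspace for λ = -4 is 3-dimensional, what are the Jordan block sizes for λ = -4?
Block sizes for λ = -4: [2, 1, 1]

Step 1 — from the characteristic polynomial, algebraic multiplicity of λ = -4 is 4. From dim ker(M − (-4)·I) = 3, there are exactly 3 Jordan blocks for λ = -4.
Step 2 — from the minimal polynomial, the factor (x + 4)^2 tells us the largest block for λ = -4 has size 2.
Step 3 — with total size 4, 3 blocks, and largest block 2, the block sizes (in nonincreasing order) are [2, 1, 1].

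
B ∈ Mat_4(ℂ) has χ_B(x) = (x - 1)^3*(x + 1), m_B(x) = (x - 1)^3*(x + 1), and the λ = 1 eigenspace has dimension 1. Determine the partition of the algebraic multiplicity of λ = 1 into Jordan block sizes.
Block sizes for λ = 1: [3]

Step 1 — from the characteristic polynomial, algebraic multiplicity of λ = 1 is 3. From dim ker(B − (1)·I) = 1, there are exactly 1 Jordan blocks for λ = 1.
Step 2 — from the minimal polynomial, the factor (x − 1)^3 tells us the largest block for λ = 1 has size 3.
Step 3 — with total size 3, 1 blocks, and largest block 3, the block sizes (in nonincreasing order) are [3].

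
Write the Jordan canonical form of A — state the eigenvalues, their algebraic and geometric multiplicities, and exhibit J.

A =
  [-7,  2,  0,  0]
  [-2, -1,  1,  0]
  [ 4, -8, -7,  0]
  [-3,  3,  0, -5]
J_3(-5) ⊕ J_1(-5)

The characteristic polynomial is
  det(x·I − A) = x^4 + 20*x^3 + 150*x^2 + 500*x + 625 = (x + 5)^4

Eigenvalues and multiplicities (the geometric multiplicity of λ is n − rank(A − λI), which equals the number of Jordan blocks for λ):
  λ = -5: algebraic multiplicity = 4, geometric multiplicity = 2

Determining the block sizes for each eigenvalue:
  λ = -5: with am = 4 and gm = 2, the partition is not yet determined (e.g. several partitions of 4 into 2 parts exist). Let N = A − (-5)·I. Computing rank(N^1) = 2, rank(N^2) = 1, rank(N^3) = 0; the number of blocks of size ≥ j is rank(N^{j−1}) − rank(N^j), giving [2, 1, 1]. So we have 1 block(s) of size 3, 1 block(s) of size 1 → block sizes [3, 1]

Assembling the blocks gives a Jordan form
J =
  [-5,  1,  0,  0]
  [ 0, -5,  1,  0]
  [ 0,  0, -5,  0]
  [ 0,  0,  0, -5]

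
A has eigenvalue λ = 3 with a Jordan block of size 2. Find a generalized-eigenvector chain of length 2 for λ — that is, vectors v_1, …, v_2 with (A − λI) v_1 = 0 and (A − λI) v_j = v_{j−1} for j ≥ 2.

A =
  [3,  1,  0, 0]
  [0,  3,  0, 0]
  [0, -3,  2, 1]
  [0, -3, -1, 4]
A Jordan chain for λ = 3 of length 2:
v_1 = (1, 0, -3, -3)ᵀ
v_2 = (0, 1, 0, 0)ᵀ

Let N = A − (3)·I. We want v_2 with N^2 v_2 = 0 but N^1 v_2 ≠ 0; then v_{j-1} := N · v_j for j = 2, …, 2.

Pick v_2 = (0, 1, 0, 0)ᵀ.
Then v_1 = N · v_2 = (1, 0, -3, -3)ᵀ.

Sanity check: (A − (3)·I) v_1 = (0, 0, 0, 0)ᵀ = 0. ✓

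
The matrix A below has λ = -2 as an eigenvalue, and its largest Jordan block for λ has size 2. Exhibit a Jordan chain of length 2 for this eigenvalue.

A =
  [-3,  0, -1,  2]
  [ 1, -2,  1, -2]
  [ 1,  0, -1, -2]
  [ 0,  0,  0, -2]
A Jordan chain for λ = -2 of length 2:
v_1 = (-1, 1, 1, 0)ᵀ
v_2 = (1, 0, 0, 0)ᵀ

Let N = A − (-2)·I. We want v_2 with N^2 v_2 = 0 but N^1 v_2 ≠ 0; then v_{j-1} := N · v_j for j = 2, …, 2.

Pick v_2 = (1, 0, 0, 0)ᵀ.
Then v_1 = N · v_2 = (-1, 1, 1, 0)ᵀ.

Sanity check: (A − (-2)·I) v_1 = (0, 0, 0, 0)ᵀ = 0. ✓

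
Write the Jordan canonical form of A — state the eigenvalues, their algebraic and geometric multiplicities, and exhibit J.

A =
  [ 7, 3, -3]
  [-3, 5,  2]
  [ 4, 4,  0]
J_3(4)

The characteristic polynomial is
  det(x·I − A) = x^3 - 12*x^2 + 48*x - 64 = (x - 4)^3

Eigenvalues and multiplicities (the geometric multiplicity of λ is n − rank(A − λI), which equals the number of Jordan blocks for λ):
  λ = 4: algebraic multiplicity = 3, geometric multiplicity = 1

Determining the block sizes for each eigenvalue:
  λ = 4: one block (gm = 1), so the single block has size am = 3 → block sizes [3]

Assembling the blocks gives a Jordan form
J =
  [4, 1, 0]
  [0, 4, 1]
  [0, 0, 4]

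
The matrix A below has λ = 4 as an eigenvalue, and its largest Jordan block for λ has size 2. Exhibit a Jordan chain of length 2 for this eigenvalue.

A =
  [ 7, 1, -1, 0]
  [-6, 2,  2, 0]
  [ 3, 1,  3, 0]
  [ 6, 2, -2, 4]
A Jordan chain for λ = 4 of length 2:
v_1 = (3, -6, 3, 6)ᵀ
v_2 = (1, 0, 0, 0)ᵀ

Let N = A − (4)·I. We want v_2 with N^2 v_2 = 0 but N^1 v_2 ≠ 0; then v_{j-1} := N · v_j for j = 2, …, 2.

Pick v_2 = (1, 0, 0, 0)ᵀ.
Then v_1 = N · v_2 = (3, -6, 3, 6)ᵀ.

Sanity check: (A − (4)·I) v_1 = (0, 0, 0, 0)ᵀ = 0. ✓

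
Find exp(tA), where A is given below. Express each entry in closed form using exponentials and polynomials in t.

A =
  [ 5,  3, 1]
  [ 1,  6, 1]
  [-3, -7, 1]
e^{tA} =
  [t^2*exp(4*t)/2 + t*exp(4*t) + exp(4*t), t^2*exp(4*t) + 3*t*exp(4*t), t^2*exp(4*t)/2 + t*exp(4*t)]
  [t*exp(4*t), 2*t*exp(4*t) + exp(4*t), t*exp(4*t)]
  [-t^2*exp(4*t)/2 - 3*t*exp(4*t), -t^2*exp(4*t) - 7*t*exp(4*t), -t^2*exp(4*t)/2 - 3*t*exp(4*t) + exp(4*t)]

Strategy: write A = P · J · P⁻¹ where J is a Jordan canonical form, so e^{tA} = P · e^{tJ} · P⁻¹, and e^{tJ} can be computed block-by-block.

A has Jordan form
J =
  [4, 1, 0]
  [0, 4, 1]
  [0, 0, 4]
(up to reordering of blocks).

Per-block formulas:
  For a 3×3 Jordan block J_3(4): exp(t · J_3(4)) = e^(4t)·(I + t·N + (t^2/2)·N^2), where N is the 3×3 nilpotent shift.

After assembling e^{tJ} and conjugating by P, we get:

e^{tA} =
  [t^2*exp(4*t)/2 + t*exp(4*t) + exp(4*t), t^2*exp(4*t) + 3*t*exp(4*t), t^2*exp(4*t)/2 + t*exp(4*t)]
  [t*exp(4*t), 2*t*exp(4*t) + exp(4*t), t*exp(4*t)]
  [-t^2*exp(4*t)/2 - 3*t*exp(4*t), -t^2*exp(4*t) - 7*t*exp(4*t), -t^2*exp(4*t)/2 - 3*t*exp(4*t) + exp(4*t)]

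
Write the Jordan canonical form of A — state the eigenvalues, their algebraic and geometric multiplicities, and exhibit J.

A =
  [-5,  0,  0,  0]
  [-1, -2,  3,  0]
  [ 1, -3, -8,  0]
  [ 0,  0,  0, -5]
J_2(-5) ⊕ J_1(-5) ⊕ J_1(-5)

The characteristic polynomial is
  det(x·I − A) = x^4 + 20*x^3 + 150*x^2 + 500*x + 625 = (x + 5)^4

Eigenvalues and multiplicities (the geometric multiplicity of λ is n − rank(A − λI), which equals the number of Jordan blocks for λ):
  λ = -5: algebraic multiplicity = 4, geometric multiplicity = 3

Determining the block sizes for each eigenvalue:
  λ = -5: 3 blocks summing to 4 forces exactly one block of size 2 and the rest size 1 → block sizes [2, 1, 1]

Assembling the blocks gives a Jordan form
J =
  [-5,  1,  0,  0]
  [ 0, -5,  0,  0]
  [ 0,  0, -5,  0]
  [ 0,  0,  0, -5]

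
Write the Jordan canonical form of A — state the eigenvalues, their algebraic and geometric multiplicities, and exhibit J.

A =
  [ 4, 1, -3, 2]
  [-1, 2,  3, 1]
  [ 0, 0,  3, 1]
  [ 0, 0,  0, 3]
J_2(3) ⊕ J_2(3)

The characteristic polynomial is
  det(x·I − A) = x^4 - 12*x^3 + 54*x^2 - 108*x + 81 = (x - 3)^4

Eigenvalues and multiplicities (the geometric multiplicity of λ is n − rank(A − λI), which equals the number of Jordan blocks for λ):
  λ = 3: algebraic multiplicity = 4, geometric multiplicity = 2

Determining the block sizes for each eigenvalue:
  λ = 3: with am = 4 and gm = 2, the partition is not yet determined (e.g. several partitions of 4 into 2 parts exist). Let N = A − (3)·I. Computing rank(N^1) = 2, rank(N^2) = 0; the number of blocks of size ≥ j is rank(N^{j−1}) − rank(N^j), giving [2, 2]. So we have 2 block(s) of size 2 → block sizes [2, 2]

Assembling the blocks gives a Jordan form
J =
  [3, 1, 0, 0]
  [0, 3, 0, 0]
  [0, 0, 3, 1]
  [0, 0, 0, 3]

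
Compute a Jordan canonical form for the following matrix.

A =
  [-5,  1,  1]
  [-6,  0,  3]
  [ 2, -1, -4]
J_2(-3) ⊕ J_1(-3)

The characteristic polynomial is
  det(x·I − A) = x^3 + 9*x^2 + 27*x + 27 = (x + 3)^3

Eigenvalues and multiplicities (the geometric multiplicity of λ is n − rank(A − λI), which equals the number of Jordan blocks for λ):
  λ = -3: algebraic multiplicity = 3, geometric multiplicity = 2

Determining the block sizes for each eigenvalue:
  λ = -3: 2 blocks summing to 3 forces exactly one block of size 2 and the rest size 1 → block sizes [2, 1]

Assembling the blocks gives a Jordan form
J =
  [-3,  1,  0]
  [ 0, -3,  0]
  [ 0,  0, -3]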